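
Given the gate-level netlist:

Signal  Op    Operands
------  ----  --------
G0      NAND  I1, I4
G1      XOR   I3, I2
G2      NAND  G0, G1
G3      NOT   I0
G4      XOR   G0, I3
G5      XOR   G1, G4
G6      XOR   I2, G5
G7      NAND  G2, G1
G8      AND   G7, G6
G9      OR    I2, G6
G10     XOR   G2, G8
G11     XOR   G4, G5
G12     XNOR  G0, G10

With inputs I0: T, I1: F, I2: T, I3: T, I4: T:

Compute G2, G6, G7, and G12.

G0 = I1 NAND I4 = F NAND T = T
G1 = I3 XOR I2 = T XOR T = F
G2 = G0 NAND G1 = T NAND F = T
G4 = G0 XOR I3 = T XOR T = F
G5 = G1 XOR G4 = F XOR F = F
G6 = I2 XOR G5 = T XOR F = T
G7 = G2 NAND G1 = T NAND F = T
G8 = G7 AND G6 = T AND T = T
G10 = G2 XOR G8 = T XOR T = F
G12 = G0 XNOR G10 = T XNOR F = F

G2 = T; G6 = T; G7 = T; G12 = F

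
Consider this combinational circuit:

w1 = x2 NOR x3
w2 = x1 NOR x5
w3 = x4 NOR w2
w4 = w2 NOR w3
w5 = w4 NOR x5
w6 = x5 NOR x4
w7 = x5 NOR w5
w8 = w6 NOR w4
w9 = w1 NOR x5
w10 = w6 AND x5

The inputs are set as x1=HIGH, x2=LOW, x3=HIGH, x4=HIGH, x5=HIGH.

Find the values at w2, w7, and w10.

w2 = x1 NOR x5 = HIGH NOR HIGH = LOW
w3 = x4 NOR w2 = HIGH NOR LOW = LOW
w4 = w2 NOR w3 = LOW NOR LOW = HIGH
w5 = w4 NOR x5 = HIGH NOR HIGH = LOW
w6 = x5 NOR x4 = HIGH NOR HIGH = LOW
w7 = x5 NOR w5 = HIGH NOR LOW = LOW
w10 = w6 AND x5 = LOW AND HIGH = LOW

w2 = LOW, w7 = LOW, w10 = LOW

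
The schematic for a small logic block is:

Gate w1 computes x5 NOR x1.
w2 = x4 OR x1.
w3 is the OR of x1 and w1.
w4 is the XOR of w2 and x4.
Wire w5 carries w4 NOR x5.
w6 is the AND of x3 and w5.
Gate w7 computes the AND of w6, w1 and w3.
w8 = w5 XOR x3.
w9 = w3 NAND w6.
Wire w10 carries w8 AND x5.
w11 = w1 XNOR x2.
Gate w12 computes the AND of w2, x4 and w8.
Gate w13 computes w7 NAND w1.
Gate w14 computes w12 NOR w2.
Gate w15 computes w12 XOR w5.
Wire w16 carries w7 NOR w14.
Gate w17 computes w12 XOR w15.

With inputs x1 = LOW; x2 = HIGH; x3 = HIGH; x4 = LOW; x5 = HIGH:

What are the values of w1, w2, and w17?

w1 = x5 NOR x1 = HIGH NOR LOW = LOW
w2 = x4 OR x1 = LOW OR LOW = LOW
w4 = w2 XOR x4 = LOW XOR LOW = LOW
w5 = w4 NOR x5 = LOW NOR HIGH = LOW
w8 = w5 XOR x3 = LOW XOR HIGH = HIGH
w12 = w2 AND x4 AND w8 = LOW AND LOW AND HIGH = LOW
w15 = w12 XOR w5 = LOW XOR LOW = LOW
w17 = w12 XOR w15 = LOW XOR LOW = LOW

w1 = LOW, w2 = LOW, w17 = LOW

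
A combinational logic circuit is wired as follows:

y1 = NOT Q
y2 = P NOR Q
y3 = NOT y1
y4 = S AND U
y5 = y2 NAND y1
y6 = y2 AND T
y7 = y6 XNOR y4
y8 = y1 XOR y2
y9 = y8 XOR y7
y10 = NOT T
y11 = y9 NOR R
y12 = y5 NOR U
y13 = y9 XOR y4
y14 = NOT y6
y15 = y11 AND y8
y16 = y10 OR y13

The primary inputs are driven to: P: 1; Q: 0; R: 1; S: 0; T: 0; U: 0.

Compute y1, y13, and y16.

y1 = NOT Q = NOT 0 = 1
y2 = P NOR Q = 1 NOR 0 = 0
y4 = S AND U = 0 AND 0 = 0
y6 = y2 AND T = 0 AND 0 = 0
y7 = y6 XNOR y4 = 0 XNOR 0 = 1
y8 = y1 XOR y2 = 1 XOR 0 = 1
y9 = y8 XOR y7 = 1 XOR 1 = 0
y10 = NOT T = NOT 0 = 1
y13 = y9 XOR y4 = 0 XOR 0 = 0
y16 = y10 OR y13 = 1 OR 0 = 1

y1 = 1, y13 = 0, y16 = 1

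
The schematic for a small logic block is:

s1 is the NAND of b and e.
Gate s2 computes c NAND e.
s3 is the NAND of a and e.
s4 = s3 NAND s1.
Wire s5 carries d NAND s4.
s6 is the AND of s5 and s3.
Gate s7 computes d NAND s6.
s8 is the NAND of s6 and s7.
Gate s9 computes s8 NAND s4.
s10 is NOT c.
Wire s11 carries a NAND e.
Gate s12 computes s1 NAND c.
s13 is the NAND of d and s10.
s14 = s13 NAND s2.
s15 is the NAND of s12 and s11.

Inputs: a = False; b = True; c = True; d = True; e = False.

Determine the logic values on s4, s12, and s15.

s4 = False  s12 = False  s15 = True

s1 = b NAND e = True NAND False = True
s3 = a NAND e = False NAND False = True
s4 = s3 NAND s1 = True NAND True = False
s11 = a NAND e = False NAND False = True
s12 = s1 NAND c = True NAND True = False
s15 = s12 NAND s11 = False NAND True = True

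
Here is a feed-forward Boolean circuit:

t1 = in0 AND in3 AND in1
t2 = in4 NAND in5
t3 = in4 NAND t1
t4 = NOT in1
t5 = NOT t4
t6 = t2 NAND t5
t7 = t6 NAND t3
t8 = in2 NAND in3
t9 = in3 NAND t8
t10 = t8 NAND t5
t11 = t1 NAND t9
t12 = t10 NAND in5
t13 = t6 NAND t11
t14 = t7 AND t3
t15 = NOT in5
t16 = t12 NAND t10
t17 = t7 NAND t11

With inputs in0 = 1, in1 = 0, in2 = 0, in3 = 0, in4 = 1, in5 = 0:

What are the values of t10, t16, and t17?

t10 = 1  t16 = 0  t17 = 1

t1 = in0 AND in3 AND in1 = 1 AND 0 AND 0 = 0
t2 = in4 NAND in5 = 1 NAND 0 = 1
t3 = in4 NAND t1 = 1 NAND 0 = 1
t4 = NOT in1 = NOT 0 = 1
t5 = NOT t4 = NOT 1 = 0
t6 = t2 NAND t5 = 1 NAND 0 = 1
t7 = t6 NAND t3 = 1 NAND 1 = 0
t8 = in2 NAND in3 = 0 NAND 0 = 1
t9 = in3 NAND t8 = 0 NAND 1 = 1
t10 = t8 NAND t5 = 1 NAND 0 = 1
t11 = t1 NAND t9 = 0 NAND 1 = 1
t12 = t10 NAND in5 = 1 NAND 0 = 1
t16 = t12 NAND t10 = 1 NAND 1 = 0
t17 = t7 NAND t11 = 0 NAND 1 = 1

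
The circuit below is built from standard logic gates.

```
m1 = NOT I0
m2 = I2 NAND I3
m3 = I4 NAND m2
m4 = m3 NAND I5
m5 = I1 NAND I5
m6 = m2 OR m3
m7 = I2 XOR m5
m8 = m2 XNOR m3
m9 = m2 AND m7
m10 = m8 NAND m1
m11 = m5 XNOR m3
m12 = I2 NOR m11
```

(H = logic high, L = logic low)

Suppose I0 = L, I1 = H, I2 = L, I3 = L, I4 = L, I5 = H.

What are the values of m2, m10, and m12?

m2 = H  m10 = L  m12 = H

m1 = NOT I0 = NOT L = H
m2 = I2 NAND I3 = L NAND L = H
m3 = I4 NAND m2 = L NAND H = H
m5 = I1 NAND I5 = H NAND H = L
m8 = m2 XNOR m3 = H XNOR H = H
m10 = m8 NAND m1 = H NAND H = L
m11 = m5 XNOR m3 = L XNOR H = L
m12 = I2 NOR m11 = L NOR L = H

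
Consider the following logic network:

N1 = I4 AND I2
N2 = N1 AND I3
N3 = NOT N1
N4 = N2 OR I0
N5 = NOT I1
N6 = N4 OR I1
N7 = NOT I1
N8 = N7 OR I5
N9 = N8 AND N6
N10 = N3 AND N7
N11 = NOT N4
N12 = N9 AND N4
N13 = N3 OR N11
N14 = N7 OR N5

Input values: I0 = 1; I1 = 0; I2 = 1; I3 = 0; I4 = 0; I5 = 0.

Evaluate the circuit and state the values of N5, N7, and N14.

N5 = NOT I1 = NOT 0 = 1
N7 = NOT I1 = NOT 0 = 1
N14 = N7 OR N5 = 1 OR 1 = 1

N5 = 1; N7 = 1; N14 = 1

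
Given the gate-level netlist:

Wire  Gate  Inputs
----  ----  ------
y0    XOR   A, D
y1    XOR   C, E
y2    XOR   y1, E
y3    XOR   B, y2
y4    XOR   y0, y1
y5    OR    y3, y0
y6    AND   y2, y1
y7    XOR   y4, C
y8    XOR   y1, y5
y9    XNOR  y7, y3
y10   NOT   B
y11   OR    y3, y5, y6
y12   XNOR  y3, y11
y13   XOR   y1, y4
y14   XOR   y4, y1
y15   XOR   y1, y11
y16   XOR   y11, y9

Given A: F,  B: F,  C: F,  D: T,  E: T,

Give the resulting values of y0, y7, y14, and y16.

y0 = T, y7 = F, y14 = T, y16 = F

y0 = A XOR D = F XOR T = T
y1 = C XOR E = F XOR T = T
y2 = y1 XOR E = T XOR T = F
y3 = B XOR y2 = F XOR F = F
y4 = y0 XOR y1 = T XOR T = F
y5 = y3 OR y0 = F OR T = T
y6 = y2 AND y1 = F AND T = F
y7 = y4 XOR C = F XOR F = F
y9 = y7 XNOR y3 = F XNOR F = T
y11 = y3 OR y5 OR y6 = F OR T OR F = T
y14 = y4 XOR y1 = F XOR T = T
y16 = y11 XOR y9 = T XOR T = F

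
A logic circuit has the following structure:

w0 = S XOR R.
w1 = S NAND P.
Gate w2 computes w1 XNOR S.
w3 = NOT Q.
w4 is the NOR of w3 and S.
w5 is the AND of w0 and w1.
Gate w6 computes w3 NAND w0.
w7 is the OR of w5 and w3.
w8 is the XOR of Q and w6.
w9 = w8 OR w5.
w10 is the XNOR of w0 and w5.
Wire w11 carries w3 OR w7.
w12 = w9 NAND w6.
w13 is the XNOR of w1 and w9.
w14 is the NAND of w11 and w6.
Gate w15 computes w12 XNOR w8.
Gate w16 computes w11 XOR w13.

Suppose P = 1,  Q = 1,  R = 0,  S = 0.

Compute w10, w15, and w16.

w0 = S XOR R = 0 XOR 0 = 0
w1 = S NAND P = 0 NAND 1 = 1
w3 = NOT Q = NOT 1 = 0
w5 = w0 AND w1 = 0 AND 1 = 0
w6 = w3 NAND w0 = 0 NAND 0 = 1
w7 = w5 OR w3 = 0 OR 0 = 0
w8 = Q XOR w6 = 1 XOR 1 = 0
w9 = w8 OR w5 = 0 OR 0 = 0
w10 = w0 XNOR w5 = 0 XNOR 0 = 1
w11 = w3 OR w7 = 0 OR 0 = 0
w12 = w9 NAND w6 = 0 NAND 1 = 1
w13 = w1 XNOR w9 = 1 XNOR 0 = 0
w15 = w12 XNOR w8 = 1 XNOR 0 = 0
w16 = w11 XOR w13 = 0 XOR 0 = 0

w10 = 1, w15 = 0, w16 = 0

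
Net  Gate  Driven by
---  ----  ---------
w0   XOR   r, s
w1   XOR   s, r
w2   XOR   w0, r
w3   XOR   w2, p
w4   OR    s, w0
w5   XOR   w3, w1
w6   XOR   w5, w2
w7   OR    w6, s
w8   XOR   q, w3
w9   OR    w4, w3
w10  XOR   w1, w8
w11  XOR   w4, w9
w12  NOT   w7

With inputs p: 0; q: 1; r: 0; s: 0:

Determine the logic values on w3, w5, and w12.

w0 = r XOR s = 0 XOR 0 = 0
w1 = s XOR r = 0 XOR 0 = 0
w2 = w0 XOR r = 0 XOR 0 = 0
w3 = w2 XOR p = 0 XOR 0 = 0
w5 = w3 XOR w1 = 0 XOR 0 = 0
w6 = w5 XOR w2 = 0 XOR 0 = 0
w7 = w6 OR s = 0 OR 0 = 0
w12 = NOT w7 = NOT 0 = 1

w3 = 0, w5 = 0, w12 = 1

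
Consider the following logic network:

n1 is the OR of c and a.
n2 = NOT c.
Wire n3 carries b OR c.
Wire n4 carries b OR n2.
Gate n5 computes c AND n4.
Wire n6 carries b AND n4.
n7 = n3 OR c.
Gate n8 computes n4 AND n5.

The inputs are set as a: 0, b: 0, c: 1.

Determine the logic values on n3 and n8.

n2 = NOT c = NOT 1 = 0
n3 = b OR c = 0 OR 1 = 1
n4 = b OR n2 = 0 OR 0 = 0
n5 = c AND n4 = 1 AND 0 = 0
n8 = n4 AND n5 = 0 AND 0 = 0

n3 = 1  n8 = 0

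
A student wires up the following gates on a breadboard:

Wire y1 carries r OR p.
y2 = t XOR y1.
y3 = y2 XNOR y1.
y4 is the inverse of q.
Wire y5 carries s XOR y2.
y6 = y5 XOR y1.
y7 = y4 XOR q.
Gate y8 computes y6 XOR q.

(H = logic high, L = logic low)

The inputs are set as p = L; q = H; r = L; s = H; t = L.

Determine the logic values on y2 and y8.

y2 = L; y8 = L

y1 = r OR p = L OR L = L
y2 = t XOR y1 = L XOR L = L
y5 = s XOR y2 = H XOR L = H
y6 = y5 XOR y1 = H XOR L = H
y8 = y6 XOR q = H XOR H = L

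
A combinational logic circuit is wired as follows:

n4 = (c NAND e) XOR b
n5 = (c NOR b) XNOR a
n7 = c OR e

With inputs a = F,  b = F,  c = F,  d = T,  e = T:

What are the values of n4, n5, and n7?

n4 = (F NAND T) XOR F = T
n5 = (F NOR F) XNOR F = F
n7 = F OR T = T

n4 = T; n5 = F; n7 = T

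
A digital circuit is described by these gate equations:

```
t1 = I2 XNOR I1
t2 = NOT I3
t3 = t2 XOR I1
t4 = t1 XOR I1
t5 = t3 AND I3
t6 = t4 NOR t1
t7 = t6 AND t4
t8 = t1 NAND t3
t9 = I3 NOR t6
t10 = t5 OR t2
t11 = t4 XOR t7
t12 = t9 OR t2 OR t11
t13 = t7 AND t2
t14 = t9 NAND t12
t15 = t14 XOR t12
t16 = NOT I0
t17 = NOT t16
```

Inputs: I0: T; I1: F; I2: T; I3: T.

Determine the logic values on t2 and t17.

t2 = F, t17 = T

t2 = NOT I3 = NOT T = F
t16 = NOT I0 = NOT T = F
t17 = NOT t16 = NOT F = T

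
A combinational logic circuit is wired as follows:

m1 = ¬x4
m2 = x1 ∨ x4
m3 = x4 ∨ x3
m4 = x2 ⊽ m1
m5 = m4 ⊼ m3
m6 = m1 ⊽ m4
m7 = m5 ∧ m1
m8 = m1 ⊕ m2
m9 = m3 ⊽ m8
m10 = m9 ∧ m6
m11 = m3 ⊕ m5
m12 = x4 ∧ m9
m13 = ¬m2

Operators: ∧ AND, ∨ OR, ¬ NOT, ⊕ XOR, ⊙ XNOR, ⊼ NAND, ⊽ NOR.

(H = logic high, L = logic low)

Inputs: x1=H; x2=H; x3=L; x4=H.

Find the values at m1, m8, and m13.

m1 = L  m8 = H  m13 = L

m1 = NOT x4 = NOT H = L
m2 = x1 OR x4 = H OR H = H
m8 = m1 XOR m2 = L XOR H = H
m13 = NOT m2 = NOT H = L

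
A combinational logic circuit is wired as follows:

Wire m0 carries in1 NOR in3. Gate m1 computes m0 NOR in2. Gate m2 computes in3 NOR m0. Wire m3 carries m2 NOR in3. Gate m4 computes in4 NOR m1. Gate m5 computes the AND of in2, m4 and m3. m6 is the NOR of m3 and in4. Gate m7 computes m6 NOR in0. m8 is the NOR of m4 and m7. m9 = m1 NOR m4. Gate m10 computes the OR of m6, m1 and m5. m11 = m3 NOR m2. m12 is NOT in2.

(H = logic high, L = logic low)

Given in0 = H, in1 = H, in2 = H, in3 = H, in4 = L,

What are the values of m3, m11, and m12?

m3 = L, m11 = H, m12 = L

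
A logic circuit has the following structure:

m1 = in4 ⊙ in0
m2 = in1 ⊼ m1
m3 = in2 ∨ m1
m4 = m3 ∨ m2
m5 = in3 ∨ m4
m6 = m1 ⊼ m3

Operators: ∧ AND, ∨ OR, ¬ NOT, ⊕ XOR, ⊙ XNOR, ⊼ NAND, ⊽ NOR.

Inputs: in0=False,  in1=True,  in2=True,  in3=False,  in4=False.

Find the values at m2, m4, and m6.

m1 = in4 XNOR in0 = False XNOR False = True
m2 = in1 NAND m1 = True NAND True = False
m3 = in2 OR m1 = True OR True = True
m4 = m3 OR m2 = True OR False = True
m6 = m1 NAND m3 = True NAND True = False

m2 = False; m4 = True; m6 = False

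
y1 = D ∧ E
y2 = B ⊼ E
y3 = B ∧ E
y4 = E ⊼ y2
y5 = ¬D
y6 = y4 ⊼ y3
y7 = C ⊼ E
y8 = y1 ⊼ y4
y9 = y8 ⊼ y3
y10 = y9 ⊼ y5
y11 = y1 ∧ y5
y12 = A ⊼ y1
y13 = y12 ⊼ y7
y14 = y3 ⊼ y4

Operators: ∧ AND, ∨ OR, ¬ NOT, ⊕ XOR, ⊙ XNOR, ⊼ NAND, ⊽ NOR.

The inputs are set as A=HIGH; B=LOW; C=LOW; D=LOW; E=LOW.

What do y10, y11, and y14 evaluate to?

y1 = D AND E = LOW AND LOW = LOW
y2 = B NAND E = LOW NAND LOW = HIGH
y3 = B AND E = LOW AND LOW = LOW
y4 = E NAND y2 = LOW NAND HIGH = HIGH
y5 = NOT D = NOT LOW = HIGH
y8 = y1 NAND y4 = LOW NAND HIGH = HIGH
y9 = y8 NAND y3 = HIGH NAND LOW = HIGH
y10 = y9 NAND y5 = HIGH NAND HIGH = LOW
y11 = y1 AND y5 = LOW AND HIGH = LOW
y14 = y3 NAND y4 = LOW NAND HIGH = HIGH

y10 = LOW, y11 = LOW, y14 = HIGH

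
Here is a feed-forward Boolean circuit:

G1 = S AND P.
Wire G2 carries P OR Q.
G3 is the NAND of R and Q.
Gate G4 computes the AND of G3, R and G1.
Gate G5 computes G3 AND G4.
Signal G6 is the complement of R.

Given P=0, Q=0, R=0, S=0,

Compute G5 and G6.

G5 = 0; G6 = 1

G1 = S AND P = 0 AND 0 = 0
G3 = R NAND Q = 0 NAND 0 = 1
G4 = G3 AND R AND G1 = 1 AND 0 AND 0 = 0
G5 = G3 AND G4 = 1 AND 0 = 0
G6 = NOT R = NOT 0 = 1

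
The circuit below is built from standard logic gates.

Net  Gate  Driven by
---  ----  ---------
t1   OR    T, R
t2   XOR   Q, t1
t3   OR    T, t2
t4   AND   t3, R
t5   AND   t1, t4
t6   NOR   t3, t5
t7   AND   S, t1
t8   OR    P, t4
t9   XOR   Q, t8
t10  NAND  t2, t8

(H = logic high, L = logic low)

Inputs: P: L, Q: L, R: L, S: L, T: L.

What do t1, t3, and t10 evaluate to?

t1 = L; t3 = L; t10 = H

t1 = T OR R = L OR L = L
t2 = Q XOR t1 = L XOR L = L
t3 = T OR t2 = L OR L = L
t4 = t3 AND R = L AND L = L
t8 = P OR t4 = L OR L = L
t10 = t2 NAND t8 = L NAND L = H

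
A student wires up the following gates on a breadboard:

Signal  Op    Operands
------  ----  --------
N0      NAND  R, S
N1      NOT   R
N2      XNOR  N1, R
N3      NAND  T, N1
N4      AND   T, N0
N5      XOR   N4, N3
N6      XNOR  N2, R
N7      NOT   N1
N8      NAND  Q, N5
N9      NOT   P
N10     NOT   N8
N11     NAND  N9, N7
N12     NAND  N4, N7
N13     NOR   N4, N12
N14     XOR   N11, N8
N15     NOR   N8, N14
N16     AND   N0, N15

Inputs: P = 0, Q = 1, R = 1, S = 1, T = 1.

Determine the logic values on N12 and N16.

N0 = R NAND S = 1 NAND 1 = 0
N1 = NOT R = NOT 1 = 0
N3 = T NAND N1 = 1 NAND 0 = 1
N4 = T AND N0 = 1 AND 0 = 0
N5 = N4 XOR N3 = 0 XOR 1 = 1
N7 = NOT N1 = NOT 0 = 1
N8 = Q NAND N5 = 1 NAND 1 = 0
N9 = NOT P = NOT 0 = 1
N11 = N9 NAND N7 = 1 NAND 1 = 0
N12 = N4 NAND N7 = 0 NAND 1 = 1
N14 = N11 XOR N8 = 0 XOR 0 = 0
N15 = N8 NOR N14 = 0 NOR 0 = 1
N16 = N0 AND N15 = 0 AND 1 = 0

N12 = 1, N16 = 0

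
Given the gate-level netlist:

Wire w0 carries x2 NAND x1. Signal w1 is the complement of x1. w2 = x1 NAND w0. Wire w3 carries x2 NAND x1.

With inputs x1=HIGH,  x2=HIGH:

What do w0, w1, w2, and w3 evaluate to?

w0 = x2 NAND x1 = HIGH NAND HIGH = LOW
w1 = NOT x1 = NOT HIGH = LOW
w2 = x1 NAND w0 = HIGH NAND LOW = HIGH
w3 = x2 NAND x1 = HIGH NAND HIGH = LOW

w0 = LOW, w1 = LOW, w2 = HIGH, w3 = LOW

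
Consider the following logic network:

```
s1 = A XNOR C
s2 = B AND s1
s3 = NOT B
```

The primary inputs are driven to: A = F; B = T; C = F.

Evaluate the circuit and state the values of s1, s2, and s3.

s1 = A XNOR C = F XNOR F = T
s2 = B AND s1 = T AND T = T
s3 = NOT B = NOT T = F

s1 = T, s2 = T, s3 = F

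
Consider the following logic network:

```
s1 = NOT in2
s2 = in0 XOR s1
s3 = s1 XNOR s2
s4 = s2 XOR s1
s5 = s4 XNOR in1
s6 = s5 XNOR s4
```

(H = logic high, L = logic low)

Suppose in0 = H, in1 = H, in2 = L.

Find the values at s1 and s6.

s1 = NOT in2 = NOT L = H
s2 = in0 XOR s1 = H XOR H = L
s4 = s2 XOR s1 = L XOR H = H
s5 = s4 XNOR in1 = H XNOR H = H
s6 = s5 XNOR s4 = H XNOR H = H

s1 = H, s6 = H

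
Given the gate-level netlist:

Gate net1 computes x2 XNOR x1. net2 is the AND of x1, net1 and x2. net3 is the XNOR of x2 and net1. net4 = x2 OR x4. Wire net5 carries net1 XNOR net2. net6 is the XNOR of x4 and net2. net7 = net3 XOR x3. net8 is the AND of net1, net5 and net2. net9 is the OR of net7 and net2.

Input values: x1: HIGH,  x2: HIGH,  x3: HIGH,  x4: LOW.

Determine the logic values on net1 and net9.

net1 = HIGH, net9 = HIGH

net1 = x2 XNOR x1 = HIGH XNOR HIGH = HIGH
net2 = x1 AND net1 AND x2 = HIGH AND HIGH AND HIGH = HIGH
net3 = x2 XNOR net1 = HIGH XNOR HIGH = HIGH
net7 = net3 XOR x3 = HIGH XOR HIGH = LOW
net9 = net7 OR net2 = LOW OR HIGH = HIGH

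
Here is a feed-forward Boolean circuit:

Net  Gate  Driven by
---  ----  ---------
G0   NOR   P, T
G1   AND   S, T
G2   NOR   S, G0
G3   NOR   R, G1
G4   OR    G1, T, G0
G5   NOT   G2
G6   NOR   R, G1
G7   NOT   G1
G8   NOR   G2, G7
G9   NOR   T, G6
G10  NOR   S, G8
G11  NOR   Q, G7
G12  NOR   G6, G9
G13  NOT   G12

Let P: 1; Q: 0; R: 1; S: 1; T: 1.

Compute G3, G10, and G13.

G0 = P NOR T = 1 NOR 1 = 0
G1 = S AND T = 1 AND 1 = 1
G2 = S NOR G0 = 1 NOR 0 = 0
G3 = R NOR G1 = 1 NOR 1 = 0
G6 = R NOR G1 = 1 NOR 1 = 0
G7 = NOT G1 = NOT 1 = 0
G8 = G2 NOR G7 = 0 NOR 0 = 1
G9 = T NOR G6 = 1 NOR 0 = 0
G10 = S NOR G8 = 1 NOR 1 = 0
G12 = G6 NOR G9 = 0 NOR 0 = 1
G13 = NOT G12 = NOT 1 = 0

G3 = 0  G10 = 0  G13 = 0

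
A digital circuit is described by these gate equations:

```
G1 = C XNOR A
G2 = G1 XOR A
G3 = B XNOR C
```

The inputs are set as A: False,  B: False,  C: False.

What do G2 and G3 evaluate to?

G2 = True, G3 = True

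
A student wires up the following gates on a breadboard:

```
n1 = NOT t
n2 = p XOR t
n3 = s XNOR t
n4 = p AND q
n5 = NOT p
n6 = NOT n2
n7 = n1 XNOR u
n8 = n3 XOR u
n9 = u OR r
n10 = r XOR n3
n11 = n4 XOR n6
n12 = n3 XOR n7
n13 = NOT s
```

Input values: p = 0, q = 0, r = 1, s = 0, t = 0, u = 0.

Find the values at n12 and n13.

n1 = NOT t = NOT 0 = 1
n3 = s XNOR t = 0 XNOR 0 = 1
n7 = n1 XNOR u = 1 XNOR 0 = 0
n12 = n3 XOR n7 = 1 XOR 0 = 1
n13 = NOT s = NOT 0 = 1

n12 = 1; n13 = 1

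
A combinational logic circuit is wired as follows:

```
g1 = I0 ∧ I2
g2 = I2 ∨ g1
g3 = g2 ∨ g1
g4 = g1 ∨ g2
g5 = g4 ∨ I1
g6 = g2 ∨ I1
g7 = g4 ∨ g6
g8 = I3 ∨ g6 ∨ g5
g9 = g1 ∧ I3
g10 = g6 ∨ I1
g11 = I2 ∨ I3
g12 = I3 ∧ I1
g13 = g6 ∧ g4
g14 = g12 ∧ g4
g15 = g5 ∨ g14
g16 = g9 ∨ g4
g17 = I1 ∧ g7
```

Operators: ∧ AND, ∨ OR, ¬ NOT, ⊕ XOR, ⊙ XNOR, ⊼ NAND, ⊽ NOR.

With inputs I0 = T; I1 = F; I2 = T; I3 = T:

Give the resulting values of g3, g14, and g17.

g3 = T, g14 = F, g17 = F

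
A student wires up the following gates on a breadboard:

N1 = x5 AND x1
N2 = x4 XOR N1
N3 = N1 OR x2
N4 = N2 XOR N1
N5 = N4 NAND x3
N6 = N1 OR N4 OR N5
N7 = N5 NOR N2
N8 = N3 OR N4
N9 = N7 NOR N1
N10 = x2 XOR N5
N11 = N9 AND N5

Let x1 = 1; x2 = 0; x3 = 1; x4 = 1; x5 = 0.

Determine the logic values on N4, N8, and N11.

N4 = 1, N8 = 1, N11 = 0

N1 = x5 AND x1 = 0 AND 1 = 0
N2 = x4 XOR N1 = 1 XOR 0 = 1
N3 = N1 OR x2 = 0 OR 0 = 0
N4 = N2 XOR N1 = 1 XOR 0 = 1
N5 = N4 NAND x3 = 1 NAND 1 = 0
N7 = N5 NOR N2 = 0 NOR 1 = 0
N8 = N3 OR N4 = 0 OR 1 = 1
N9 = N7 NOR N1 = 0 NOR 0 = 1
N11 = N9 AND N5 = 1 AND 0 = 0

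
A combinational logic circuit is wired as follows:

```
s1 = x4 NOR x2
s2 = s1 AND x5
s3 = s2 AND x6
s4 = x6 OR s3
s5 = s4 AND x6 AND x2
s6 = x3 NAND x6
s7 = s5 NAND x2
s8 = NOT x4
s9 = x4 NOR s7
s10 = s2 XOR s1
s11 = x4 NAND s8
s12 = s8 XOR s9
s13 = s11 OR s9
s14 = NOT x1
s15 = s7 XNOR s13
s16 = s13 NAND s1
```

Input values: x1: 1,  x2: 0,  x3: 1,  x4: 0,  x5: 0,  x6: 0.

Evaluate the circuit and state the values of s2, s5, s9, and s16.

s1 = x4 NOR x2 = 0 NOR 0 = 1
s2 = s1 AND x5 = 1 AND 0 = 0
s3 = s2 AND x6 = 0 AND 0 = 0
s4 = x6 OR s3 = 0 OR 0 = 0
s5 = s4 AND x6 AND x2 = 0 AND 0 AND 0 = 0
s7 = s5 NAND x2 = 0 NAND 0 = 1
s8 = NOT x4 = NOT 0 = 1
s9 = x4 NOR s7 = 0 NOR 1 = 0
s11 = x4 NAND s8 = 0 NAND 1 = 1
s13 = s11 OR s9 = 1 OR 0 = 1
s16 = s13 NAND s1 = 1 NAND 1 = 0

s2 = 0  s5 = 0  s9 = 0  s16 = 0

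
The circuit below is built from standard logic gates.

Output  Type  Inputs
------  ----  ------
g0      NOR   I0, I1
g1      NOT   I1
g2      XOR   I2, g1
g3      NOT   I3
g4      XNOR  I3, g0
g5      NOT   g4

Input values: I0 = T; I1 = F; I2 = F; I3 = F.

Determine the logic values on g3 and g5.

g3 = T, g5 = F

g0 = I0 NOR I1 = T NOR F = F
g3 = NOT I3 = NOT F = T
g4 = I3 XNOR g0 = F XNOR F = T
g5 = NOT g4 = NOT T = F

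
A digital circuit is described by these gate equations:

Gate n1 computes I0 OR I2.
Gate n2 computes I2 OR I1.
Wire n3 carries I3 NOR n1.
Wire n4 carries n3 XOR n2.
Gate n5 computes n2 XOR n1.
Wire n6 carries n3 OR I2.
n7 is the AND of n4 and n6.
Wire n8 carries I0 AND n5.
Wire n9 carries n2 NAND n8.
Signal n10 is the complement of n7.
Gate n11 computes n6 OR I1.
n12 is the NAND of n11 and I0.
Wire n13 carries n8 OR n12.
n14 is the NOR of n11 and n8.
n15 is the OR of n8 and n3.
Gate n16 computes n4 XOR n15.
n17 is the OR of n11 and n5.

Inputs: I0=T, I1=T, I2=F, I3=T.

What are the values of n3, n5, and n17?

n1 = I0 OR I2 = T OR F = T
n2 = I2 OR I1 = F OR T = T
n3 = I3 NOR n1 = T NOR T = F
n5 = n2 XOR n1 = T XOR T = F
n6 = n3 OR I2 = F OR F = F
n11 = n6 OR I1 = F OR T = T
n17 = n11 OR n5 = T OR F = T

n3 = F  n5 = F  n17 = T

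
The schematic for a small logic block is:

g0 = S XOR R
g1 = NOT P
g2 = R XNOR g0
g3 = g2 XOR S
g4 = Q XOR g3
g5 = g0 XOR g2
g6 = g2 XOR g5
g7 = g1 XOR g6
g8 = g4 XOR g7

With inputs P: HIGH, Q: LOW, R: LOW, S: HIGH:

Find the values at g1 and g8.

g1 = LOW, g8 = LOW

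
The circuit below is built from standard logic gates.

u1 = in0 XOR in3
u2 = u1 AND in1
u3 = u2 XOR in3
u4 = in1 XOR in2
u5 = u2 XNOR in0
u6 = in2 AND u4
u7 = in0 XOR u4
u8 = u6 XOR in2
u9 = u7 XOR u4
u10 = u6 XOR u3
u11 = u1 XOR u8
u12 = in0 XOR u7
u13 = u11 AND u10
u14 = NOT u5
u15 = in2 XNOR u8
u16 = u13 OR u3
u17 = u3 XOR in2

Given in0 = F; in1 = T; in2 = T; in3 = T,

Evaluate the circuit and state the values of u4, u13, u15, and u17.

u1 = in0 XOR in3 = F XOR T = T
u2 = u1 AND in1 = T AND T = T
u3 = u2 XOR in3 = T XOR T = F
u4 = in1 XOR in2 = T XOR T = F
u6 = in2 AND u4 = T AND F = F
u8 = u6 XOR in2 = F XOR T = T
u10 = u6 XOR u3 = F XOR F = F
u11 = u1 XOR u8 = T XOR T = F
u13 = u11 AND u10 = F AND F = F
u15 = in2 XNOR u8 = T XNOR T = T
u17 = u3 XOR in2 = F XOR T = T

u4 = F, u13 = F, u15 = T, u17 = T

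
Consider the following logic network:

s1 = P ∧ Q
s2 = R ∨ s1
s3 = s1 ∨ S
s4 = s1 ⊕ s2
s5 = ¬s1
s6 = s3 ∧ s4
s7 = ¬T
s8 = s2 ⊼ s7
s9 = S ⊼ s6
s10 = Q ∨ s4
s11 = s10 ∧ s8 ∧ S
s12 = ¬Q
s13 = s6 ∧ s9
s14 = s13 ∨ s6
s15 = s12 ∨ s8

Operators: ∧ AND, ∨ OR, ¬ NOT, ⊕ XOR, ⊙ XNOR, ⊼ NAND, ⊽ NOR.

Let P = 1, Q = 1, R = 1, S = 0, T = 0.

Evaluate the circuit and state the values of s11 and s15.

s1 = P AND Q = 1 AND 1 = 1
s2 = R OR s1 = 1 OR 1 = 1
s4 = s1 XOR s2 = 1 XOR 1 = 0
s7 = NOT T = NOT 0 = 1
s8 = s2 NAND s7 = 1 NAND 1 = 0
s10 = Q OR s4 = 1 OR 0 = 1
s11 = s10 AND s8 AND S = 1 AND 0 AND 0 = 0
s12 = NOT Q = NOT 1 = 0
s15 = s12 OR s8 = 0 OR 0 = 0

s11 = 0, s15 = 0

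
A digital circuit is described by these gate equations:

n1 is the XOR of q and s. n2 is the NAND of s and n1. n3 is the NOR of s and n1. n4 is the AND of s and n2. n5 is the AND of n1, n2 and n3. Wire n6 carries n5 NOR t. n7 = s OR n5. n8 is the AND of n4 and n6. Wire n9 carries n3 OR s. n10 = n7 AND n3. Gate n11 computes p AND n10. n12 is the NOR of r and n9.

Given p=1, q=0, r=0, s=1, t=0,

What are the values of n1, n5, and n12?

n1 = q XOR s = 0 XOR 1 = 1
n2 = s NAND n1 = 1 NAND 1 = 0
n3 = s NOR n1 = 1 NOR 1 = 0
n5 = n1 AND n2 AND n3 = 1 AND 0 AND 0 = 0
n9 = n3 OR s = 0 OR 1 = 1
n12 = r NOR n9 = 0 NOR 1 = 0

n1 = 1, n5 = 0, n12 = 0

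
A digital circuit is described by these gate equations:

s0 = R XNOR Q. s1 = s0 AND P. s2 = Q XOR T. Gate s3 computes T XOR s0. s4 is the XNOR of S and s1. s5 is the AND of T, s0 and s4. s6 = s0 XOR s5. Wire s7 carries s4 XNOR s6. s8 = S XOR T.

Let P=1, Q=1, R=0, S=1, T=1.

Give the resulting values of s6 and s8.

s6 = 0; s8 = 0

s0 = R XNOR Q = 0 XNOR 1 = 0
s1 = s0 AND P = 0 AND 1 = 0
s4 = S XNOR s1 = 1 XNOR 0 = 0
s5 = T AND s0 AND s4 = 1 AND 0 AND 0 = 0
s6 = s0 XOR s5 = 0 XOR 0 = 0
s8 = S XOR T = 1 XOR 1 = 0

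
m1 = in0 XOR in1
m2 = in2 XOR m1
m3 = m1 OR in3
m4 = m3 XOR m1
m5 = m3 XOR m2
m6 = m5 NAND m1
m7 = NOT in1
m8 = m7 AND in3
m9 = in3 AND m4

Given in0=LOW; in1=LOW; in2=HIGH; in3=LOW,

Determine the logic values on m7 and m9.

m1 = in0 XOR in1 = LOW XOR LOW = LOW
m3 = m1 OR in3 = LOW OR LOW = LOW
m4 = m3 XOR m1 = LOW XOR LOW = LOW
m7 = NOT in1 = NOT LOW = HIGH
m9 = in3 AND m4 = LOW AND LOW = LOW

m7 = HIGH; m9 = LOW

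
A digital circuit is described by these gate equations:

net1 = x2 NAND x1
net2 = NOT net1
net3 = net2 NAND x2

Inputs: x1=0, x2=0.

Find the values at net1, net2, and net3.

net1 = x2 NAND x1 = 0 NAND 0 = 1
net2 = NOT net1 = NOT 1 = 0
net3 = net2 NAND x2 = 0 NAND 0 = 1

net1 = 1, net2 = 0, net3 = 1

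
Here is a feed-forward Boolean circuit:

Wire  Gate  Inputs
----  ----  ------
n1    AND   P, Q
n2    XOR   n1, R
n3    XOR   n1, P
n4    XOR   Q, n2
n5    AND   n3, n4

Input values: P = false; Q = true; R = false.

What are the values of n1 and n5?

n1 = P AND Q = false AND true = false
n2 = n1 XOR R = false XOR false = false
n3 = n1 XOR P = false XOR false = false
n4 = Q XOR n2 = true XOR false = true
n5 = n3 AND n4 = false AND true = false

n1 = false; n5 = false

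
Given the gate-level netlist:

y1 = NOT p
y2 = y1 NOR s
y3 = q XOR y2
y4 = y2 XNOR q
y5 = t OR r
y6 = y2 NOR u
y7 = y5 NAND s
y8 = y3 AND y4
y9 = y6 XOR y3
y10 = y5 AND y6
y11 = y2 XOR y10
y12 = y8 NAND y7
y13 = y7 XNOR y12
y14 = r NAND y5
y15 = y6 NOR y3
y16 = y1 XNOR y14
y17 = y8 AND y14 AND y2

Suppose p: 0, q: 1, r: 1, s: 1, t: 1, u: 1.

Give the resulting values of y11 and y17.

y1 = NOT p = NOT 0 = 1
y2 = y1 NOR s = 1 NOR 1 = 0
y3 = q XOR y2 = 1 XOR 0 = 1
y4 = y2 XNOR q = 0 XNOR 1 = 0
y5 = t OR r = 1 OR 1 = 1
y6 = y2 NOR u = 0 NOR 1 = 0
y8 = y3 AND y4 = 1 AND 0 = 0
y10 = y5 AND y6 = 1 AND 0 = 0
y11 = y2 XOR y10 = 0 XOR 0 = 0
y14 = r NAND y5 = 1 NAND 1 = 0
y17 = y8 AND y14 AND y2 = 0 AND 0 AND 0 = 0

y11 = 0; y17 = 0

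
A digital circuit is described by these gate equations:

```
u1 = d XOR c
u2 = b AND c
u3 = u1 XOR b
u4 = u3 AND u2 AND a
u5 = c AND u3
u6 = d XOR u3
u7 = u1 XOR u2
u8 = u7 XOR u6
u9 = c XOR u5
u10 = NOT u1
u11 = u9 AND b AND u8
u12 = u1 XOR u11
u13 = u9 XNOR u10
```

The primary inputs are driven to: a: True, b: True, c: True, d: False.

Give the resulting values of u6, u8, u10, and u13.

u6 = False, u8 = False, u10 = False, u13 = False

u1 = d XOR c = False XOR True = True
u2 = b AND c = True AND True = True
u3 = u1 XOR b = True XOR True = False
u5 = c AND u3 = True AND False = False
u6 = d XOR u3 = False XOR False = False
u7 = u1 XOR u2 = True XOR True = False
u8 = u7 XOR u6 = False XOR False = False
u9 = c XOR u5 = True XOR False = True
u10 = NOT u1 = NOT True = False
u13 = u9 XNOR u10 = True XNOR False = False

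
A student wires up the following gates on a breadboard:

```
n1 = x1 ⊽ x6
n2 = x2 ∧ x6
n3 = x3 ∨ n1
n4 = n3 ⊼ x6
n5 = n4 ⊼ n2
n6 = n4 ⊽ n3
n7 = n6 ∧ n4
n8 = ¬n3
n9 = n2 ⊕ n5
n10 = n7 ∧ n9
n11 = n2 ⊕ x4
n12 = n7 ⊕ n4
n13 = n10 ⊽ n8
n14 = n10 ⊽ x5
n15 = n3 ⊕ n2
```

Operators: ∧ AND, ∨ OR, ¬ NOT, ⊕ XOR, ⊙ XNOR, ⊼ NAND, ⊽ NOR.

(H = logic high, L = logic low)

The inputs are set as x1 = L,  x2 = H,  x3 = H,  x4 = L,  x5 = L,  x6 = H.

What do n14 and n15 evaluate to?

n1 = x1 NOR x6 = L NOR H = L
n2 = x2 AND x6 = H AND H = H
n3 = x3 OR n1 = H OR L = H
n4 = n3 NAND x6 = H NAND H = L
n5 = n4 NAND n2 = L NAND H = H
n6 = n4 NOR n3 = L NOR H = L
n7 = n6 AND n4 = L AND L = L
n9 = n2 XOR n5 = H XOR H = L
n10 = n7 AND n9 = L AND L = L
n14 = n10 NOR x5 = L NOR L = H
n15 = n3 XOR n2 = H XOR H = L

n14 = H; n15 = L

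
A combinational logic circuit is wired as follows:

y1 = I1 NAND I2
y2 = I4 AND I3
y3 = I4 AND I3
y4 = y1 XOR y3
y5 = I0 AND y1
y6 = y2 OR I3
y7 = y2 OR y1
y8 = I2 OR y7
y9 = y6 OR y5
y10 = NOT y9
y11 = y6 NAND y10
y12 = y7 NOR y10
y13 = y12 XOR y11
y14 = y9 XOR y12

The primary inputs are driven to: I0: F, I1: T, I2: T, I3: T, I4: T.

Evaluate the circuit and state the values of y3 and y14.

y1 = I1 NAND I2 = T NAND T = F
y2 = I4 AND I3 = T AND T = T
y3 = I4 AND I3 = T AND T = T
y5 = I0 AND y1 = F AND F = F
y6 = y2 OR I3 = T OR T = T
y7 = y2 OR y1 = T OR F = T
y9 = y6 OR y5 = T OR F = T
y10 = NOT y9 = NOT T = F
y12 = y7 NOR y10 = T NOR F = F
y14 = y9 XOR y12 = T XOR F = T

y3 = T; y14 = T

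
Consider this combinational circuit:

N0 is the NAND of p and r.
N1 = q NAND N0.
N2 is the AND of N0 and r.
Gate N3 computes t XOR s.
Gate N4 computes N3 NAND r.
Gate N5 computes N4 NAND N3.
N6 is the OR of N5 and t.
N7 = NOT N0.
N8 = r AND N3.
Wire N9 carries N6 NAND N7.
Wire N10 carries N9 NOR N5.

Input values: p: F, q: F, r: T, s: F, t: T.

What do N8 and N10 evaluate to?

N8 = T  N10 = F

N0 = p NAND r = F NAND T = T
N3 = t XOR s = T XOR F = T
N4 = N3 NAND r = T NAND T = F
N5 = N4 NAND N3 = F NAND T = T
N6 = N5 OR t = T OR T = T
N7 = NOT N0 = NOT T = F
N8 = r AND N3 = T AND T = T
N9 = N6 NAND N7 = T NAND F = T
N10 = N9 NOR N5 = T NOR T = F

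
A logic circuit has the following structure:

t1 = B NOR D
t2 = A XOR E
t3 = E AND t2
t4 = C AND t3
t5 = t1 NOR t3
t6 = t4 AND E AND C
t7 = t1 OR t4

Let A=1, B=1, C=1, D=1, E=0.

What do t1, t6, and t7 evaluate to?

t1 = 0, t6 = 0, t7 = 0

t1 = B NOR D = 1 NOR 1 = 0
t2 = A XOR E = 1 XOR 0 = 1
t3 = E AND t2 = 0 AND 1 = 0
t4 = C AND t3 = 1 AND 0 = 0
t6 = t4 AND E AND C = 0 AND 0 AND 1 = 0
t7 = t1 OR t4 = 0 OR 0 = 0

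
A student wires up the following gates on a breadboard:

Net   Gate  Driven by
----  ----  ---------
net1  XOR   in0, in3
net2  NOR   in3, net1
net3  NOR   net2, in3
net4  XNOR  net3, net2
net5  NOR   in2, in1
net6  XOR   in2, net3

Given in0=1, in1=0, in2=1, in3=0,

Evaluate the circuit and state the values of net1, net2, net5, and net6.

net1 = in0 XOR in3 = 1 XOR 0 = 1
net2 = in3 NOR net1 = 0 NOR 1 = 0
net3 = net2 NOR in3 = 0 NOR 0 = 1
net5 = in2 NOR in1 = 1 NOR 0 = 0
net6 = in2 XOR net3 = 1 XOR 1 = 0

net1 = 1  net2 = 0  net5 = 0  net6 = 0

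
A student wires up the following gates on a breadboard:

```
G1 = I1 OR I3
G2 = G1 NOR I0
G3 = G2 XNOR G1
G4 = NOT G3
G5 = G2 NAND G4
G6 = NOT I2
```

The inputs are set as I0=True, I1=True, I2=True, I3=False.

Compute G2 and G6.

G2 = False, G6 = False

G1 = I1 OR I3 = True OR False = True
G2 = G1 NOR I0 = True NOR True = False
G6 = NOT I2 = NOT True = False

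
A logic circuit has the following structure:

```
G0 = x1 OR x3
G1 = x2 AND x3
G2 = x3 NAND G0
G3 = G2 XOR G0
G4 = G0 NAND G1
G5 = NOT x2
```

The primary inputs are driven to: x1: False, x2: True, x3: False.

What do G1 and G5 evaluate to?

G1 = x2 AND x3 = True AND False = False
G5 = NOT x2 = NOT True = False

G1 = False, G5 = False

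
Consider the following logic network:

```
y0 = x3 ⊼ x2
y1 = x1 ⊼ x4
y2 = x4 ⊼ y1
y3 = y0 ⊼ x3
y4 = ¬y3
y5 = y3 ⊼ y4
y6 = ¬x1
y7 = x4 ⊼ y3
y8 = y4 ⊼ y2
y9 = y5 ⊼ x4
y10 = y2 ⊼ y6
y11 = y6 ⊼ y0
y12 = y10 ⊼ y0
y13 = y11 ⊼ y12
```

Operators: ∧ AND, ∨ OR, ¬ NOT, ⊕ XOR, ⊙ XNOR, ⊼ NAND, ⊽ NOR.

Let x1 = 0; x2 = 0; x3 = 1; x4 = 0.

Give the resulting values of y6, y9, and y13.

y0 = x3 NAND x2 = 1 NAND 0 = 1
y1 = x1 NAND x4 = 0 NAND 0 = 1
y2 = x4 NAND y1 = 0 NAND 1 = 1
y3 = y0 NAND x3 = 1 NAND 1 = 0
y4 = NOT y3 = NOT 0 = 1
y5 = y3 NAND y4 = 0 NAND 1 = 1
y6 = NOT x1 = NOT 0 = 1
y9 = y5 NAND x4 = 1 NAND 0 = 1
y10 = y2 NAND y6 = 1 NAND 1 = 0
y11 = y6 NAND y0 = 1 NAND 1 = 0
y12 = y10 NAND y0 = 0 NAND 1 = 1
y13 = y11 NAND y12 = 0 NAND 1 = 1

y6 = 1, y9 = 1, y13 = 1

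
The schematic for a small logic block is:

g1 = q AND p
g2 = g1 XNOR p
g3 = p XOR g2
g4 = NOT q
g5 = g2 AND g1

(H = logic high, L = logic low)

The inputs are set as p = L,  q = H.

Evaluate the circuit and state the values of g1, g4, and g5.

g1 = q AND p = H AND L = L
g2 = g1 XNOR p = L XNOR L = H
g4 = NOT q = NOT H = L
g5 = g2 AND g1 = H AND L = L

g1 = L  g4 = L  g5 = L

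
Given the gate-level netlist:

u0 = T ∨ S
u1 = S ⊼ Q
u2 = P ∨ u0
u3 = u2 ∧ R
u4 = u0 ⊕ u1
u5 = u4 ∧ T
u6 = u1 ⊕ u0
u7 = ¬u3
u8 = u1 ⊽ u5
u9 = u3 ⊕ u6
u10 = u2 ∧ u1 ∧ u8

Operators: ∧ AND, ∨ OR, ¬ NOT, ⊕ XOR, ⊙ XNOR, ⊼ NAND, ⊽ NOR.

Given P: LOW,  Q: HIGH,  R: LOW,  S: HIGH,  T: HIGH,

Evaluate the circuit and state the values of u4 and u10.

u0 = T OR S = HIGH OR HIGH = HIGH
u1 = S NAND Q = HIGH NAND HIGH = LOW
u2 = P OR u0 = LOW OR HIGH = HIGH
u4 = u0 XOR u1 = HIGH XOR LOW = HIGH
u5 = u4 AND T = HIGH AND HIGH = HIGH
u8 = u1 NOR u5 = LOW NOR HIGH = LOW
u10 = u2 AND u1 AND u8 = HIGH AND LOW AND LOW = LOW

u4 = HIGH  u10 = LOW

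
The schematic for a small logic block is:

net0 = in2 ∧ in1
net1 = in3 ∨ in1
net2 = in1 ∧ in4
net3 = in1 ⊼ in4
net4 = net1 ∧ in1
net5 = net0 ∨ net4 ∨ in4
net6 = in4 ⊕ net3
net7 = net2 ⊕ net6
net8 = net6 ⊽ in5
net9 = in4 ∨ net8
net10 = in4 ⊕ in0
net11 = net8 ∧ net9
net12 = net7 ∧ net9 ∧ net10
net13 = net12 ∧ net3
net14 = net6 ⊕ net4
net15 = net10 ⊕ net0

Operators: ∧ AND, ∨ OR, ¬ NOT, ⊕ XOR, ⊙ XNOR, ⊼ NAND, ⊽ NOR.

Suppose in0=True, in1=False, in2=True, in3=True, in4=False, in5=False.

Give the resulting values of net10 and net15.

net0 = in2 AND in1 = True AND False = False
net10 = in4 XOR in0 = False XOR True = True
net15 = net10 XOR net0 = True XOR False = True

net10 = True, net15 = True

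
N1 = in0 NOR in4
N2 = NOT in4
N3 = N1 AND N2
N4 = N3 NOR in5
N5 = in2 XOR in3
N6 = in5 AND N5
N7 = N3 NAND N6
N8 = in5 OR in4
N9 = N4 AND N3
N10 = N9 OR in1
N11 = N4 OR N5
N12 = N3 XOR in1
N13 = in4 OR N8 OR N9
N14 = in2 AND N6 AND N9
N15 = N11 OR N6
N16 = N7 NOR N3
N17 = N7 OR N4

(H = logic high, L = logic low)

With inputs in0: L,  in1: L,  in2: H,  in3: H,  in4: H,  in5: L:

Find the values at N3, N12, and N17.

N3 = L, N12 = L, N17 = H

N1 = in0 NOR in4 = L NOR H = L
N2 = NOT in4 = NOT H = L
N3 = N1 AND N2 = L AND L = L
N4 = N3 NOR in5 = L NOR L = H
N5 = in2 XOR in3 = H XOR H = L
N6 = in5 AND N5 = L AND L = L
N7 = N3 NAND N6 = L NAND L = H
N12 = N3 XOR in1 = L XOR L = L
N17 = N7 OR N4 = H OR H = H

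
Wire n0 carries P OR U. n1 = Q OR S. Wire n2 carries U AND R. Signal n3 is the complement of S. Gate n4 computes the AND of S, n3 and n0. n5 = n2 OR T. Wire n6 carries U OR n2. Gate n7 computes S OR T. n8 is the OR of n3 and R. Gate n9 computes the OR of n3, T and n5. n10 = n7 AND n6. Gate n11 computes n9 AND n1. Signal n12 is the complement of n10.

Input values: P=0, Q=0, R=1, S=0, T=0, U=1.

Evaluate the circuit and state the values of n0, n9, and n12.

n0 = 1, n9 = 1, n12 = 1

n0 = P OR U = 0 OR 1 = 1
n2 = U AND R = 1 AND 1 = 1
n3 = NOT S = NOT 0 = 1
n5 = n2 OR T = 1 OR 0 = 1
n6 = U OR n2 = 1 OR 1 = 1
n7 = S OR T = 0 OR 0 = 0
n9 = n3 OR T OR n5 = 1 OR 0 OR 1 = 1
n10 = n7 AND n6 = 0 AND 1 = 0
n12 = NOT n10 = NOT 0 = 1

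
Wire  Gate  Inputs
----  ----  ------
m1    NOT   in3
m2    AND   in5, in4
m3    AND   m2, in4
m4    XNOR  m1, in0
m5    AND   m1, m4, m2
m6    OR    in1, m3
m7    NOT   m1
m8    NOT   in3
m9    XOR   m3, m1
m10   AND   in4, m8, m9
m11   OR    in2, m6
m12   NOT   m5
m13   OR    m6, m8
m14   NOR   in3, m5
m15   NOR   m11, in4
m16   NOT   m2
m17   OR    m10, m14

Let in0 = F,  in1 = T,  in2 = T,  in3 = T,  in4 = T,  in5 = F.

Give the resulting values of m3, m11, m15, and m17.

m3 = F  m11 = T  m15 = F  m17 = F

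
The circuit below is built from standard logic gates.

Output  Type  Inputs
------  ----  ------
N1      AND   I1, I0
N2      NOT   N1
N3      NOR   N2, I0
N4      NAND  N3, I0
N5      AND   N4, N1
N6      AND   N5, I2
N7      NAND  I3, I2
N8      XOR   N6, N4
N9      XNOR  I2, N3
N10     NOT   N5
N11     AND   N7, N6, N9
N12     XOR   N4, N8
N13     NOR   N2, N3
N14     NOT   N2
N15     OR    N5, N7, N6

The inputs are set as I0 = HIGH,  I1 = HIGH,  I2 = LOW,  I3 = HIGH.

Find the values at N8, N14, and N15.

N8 = HIGH; N14 = HIGH; N15 = HIGH

N1 = I1 AND I0 = HIGH AND HIGH = HIGH
N2 = NOT N1 = NOT HIGH = LOW
N3 = N2 NOR I0 = LOW NOR HIGH = LOW
N4 = N3 NAND I0 = LOW NAND HIGH = HIGH
N5 = N4 AND N1 = HIGH AND HIGH = HIGH
N6 = N5 AND I2 = HIGH AND LOW = LOW
N7 = I3 NAND I2 = HIGH NAND LOW = HIGH
N8 = N6 XOR N4 = LOW XOR HIGH = HIGH
N14 = NOT N2 = NOT LOW = HIGH
N15 = N5 OR N7 OR N6 = HIGH OR HIGH OR LOW = HIGH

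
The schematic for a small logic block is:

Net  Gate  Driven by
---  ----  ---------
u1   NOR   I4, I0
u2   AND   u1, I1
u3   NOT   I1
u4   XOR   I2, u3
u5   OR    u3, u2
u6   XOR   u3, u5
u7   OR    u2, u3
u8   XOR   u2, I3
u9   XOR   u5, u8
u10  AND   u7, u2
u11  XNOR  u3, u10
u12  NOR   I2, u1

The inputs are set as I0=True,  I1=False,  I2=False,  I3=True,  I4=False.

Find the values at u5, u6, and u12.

u5 = True  u6 = False  u12 = True

u1 = I4 NOR I0 = False NOR True = False
u2 = u1 AND I1 = False AND False = False
u3 = NOT I1 = NOT False = True
u5 = u3 OR u2 = True OR False = True
u6 = u3 XOR u5 = True XOR True = False
u12 = I2 NOR u1 = False NOR False = True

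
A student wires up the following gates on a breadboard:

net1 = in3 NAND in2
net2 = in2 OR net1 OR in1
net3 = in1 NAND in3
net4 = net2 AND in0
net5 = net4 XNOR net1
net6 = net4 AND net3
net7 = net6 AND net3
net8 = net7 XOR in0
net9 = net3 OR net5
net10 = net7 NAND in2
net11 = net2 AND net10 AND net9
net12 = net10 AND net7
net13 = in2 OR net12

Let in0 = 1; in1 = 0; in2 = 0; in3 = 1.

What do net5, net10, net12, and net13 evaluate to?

net5 = 1  net10 = 1  net12 = 1  net13 = 1

net1 = in3 NAND in2 = 1 NAND 0 = 1
net2 = in2 OR net1 OR in1 = 0 OR 1 OR 0 = 1
net3 = in1 NAND in3 = 0 NAND 1 = 1
net4 = net2 AND in0 = 1 AND 1 = 1
net5 = net4 XNOR net1 = 1 XNOR 1 = 1
net6 = net4 AND net3 = 1 AND 1 = 1
net7 = net6 AND net3 = 1 AND 1 = 1
net10 = net7 NAND in2 = 1 NAND 0 = 1
net12 = net10 AND net7 = 1 AND 1 = 1
net13 = in2 OR net12 = 0 OR 1 = 1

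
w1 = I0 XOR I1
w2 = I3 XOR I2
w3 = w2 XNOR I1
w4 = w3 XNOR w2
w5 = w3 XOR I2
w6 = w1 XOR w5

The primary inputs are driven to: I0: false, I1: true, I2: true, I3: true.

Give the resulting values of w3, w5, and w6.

w3 = false; w5 = true; w6 = false

w1 = I0 XOR I1 = false XOR true = true
w2 = I3 XOR I2 = true XOR true = false
w3 = w2 XNOR I1 = false XNOR true = false
w5 = w3 XOR I2 = false XOR true = true
w6 = w1 XOR w5 = true XOR true = false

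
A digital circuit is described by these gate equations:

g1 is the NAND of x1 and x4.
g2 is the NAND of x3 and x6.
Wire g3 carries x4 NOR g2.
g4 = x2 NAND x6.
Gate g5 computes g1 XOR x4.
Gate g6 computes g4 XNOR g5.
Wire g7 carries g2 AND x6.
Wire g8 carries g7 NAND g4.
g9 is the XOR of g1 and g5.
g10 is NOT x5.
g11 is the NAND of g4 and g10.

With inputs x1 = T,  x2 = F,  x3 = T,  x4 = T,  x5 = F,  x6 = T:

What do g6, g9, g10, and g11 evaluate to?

g6 = T  g9 = T  g10 = T  g11 = F

g1 = x1 NAND x4 = T NAND T = F
g4 = x2 NAND x6 = F NAND T = T
g5 = g1 XOR x4 = F XOR T = T
g6 = g4 XNOR g5 = T XNOR T = T
g9 = g1 XOR g5 = F XOR T = T
g10 = NOT x5 = NOT F = T
g11 = g4 NAND g10 = T NAND T = F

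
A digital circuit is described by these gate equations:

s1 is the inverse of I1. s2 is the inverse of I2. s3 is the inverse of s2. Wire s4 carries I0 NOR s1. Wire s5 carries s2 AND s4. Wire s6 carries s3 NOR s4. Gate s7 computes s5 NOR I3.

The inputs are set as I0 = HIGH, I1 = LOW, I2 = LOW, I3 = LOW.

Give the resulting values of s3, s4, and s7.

s1 = NOT I1 = NOT LOW = HIGH
s2 = NOT I2 = NOT LOW = HIGH
s3 = NOT s2 = NOT HIGH = LOW
s4 = I0 NOR s1 = HIGH NOR HIGH = LOW
s5 = s2 AND s4 = HIGH AND LOW = LOW
s7 = s5 NOR I3 = LOW NOR LOW = HIGH

s3 = LOW, s4 = LOW, s7 = HIGH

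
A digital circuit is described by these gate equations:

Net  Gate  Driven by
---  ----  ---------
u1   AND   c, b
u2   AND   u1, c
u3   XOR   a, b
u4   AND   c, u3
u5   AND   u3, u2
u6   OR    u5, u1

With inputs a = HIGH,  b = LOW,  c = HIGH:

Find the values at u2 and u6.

u1 = c AND b = HIGH AND LOW = LOW
u2 = u1 AND c = LOW AND HIGH = LOW
u3 = a XOR b = HIGH XOR LOW = HIGH
u5 = u3 AND u2 = HIGH AND LOW = LOW
u6 = u5 OR u1 = LOW OR LOW = LOW

u2 = LOW  u6 = LOW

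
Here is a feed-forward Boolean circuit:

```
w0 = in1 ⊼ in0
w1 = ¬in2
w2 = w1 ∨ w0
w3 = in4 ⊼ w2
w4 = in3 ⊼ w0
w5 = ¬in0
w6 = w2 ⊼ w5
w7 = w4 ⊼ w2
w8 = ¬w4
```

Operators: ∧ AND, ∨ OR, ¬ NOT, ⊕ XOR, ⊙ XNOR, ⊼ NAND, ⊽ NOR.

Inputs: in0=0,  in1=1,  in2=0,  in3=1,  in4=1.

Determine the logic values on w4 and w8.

w0 = in1 NAND in0 = 1 NAND 0 = 1
w4 = in3 NAND w0 = 1 NAND 1 = 0
w8 = NOT w4 = NOT 0 = 1

w4 = 0, w8 = 1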